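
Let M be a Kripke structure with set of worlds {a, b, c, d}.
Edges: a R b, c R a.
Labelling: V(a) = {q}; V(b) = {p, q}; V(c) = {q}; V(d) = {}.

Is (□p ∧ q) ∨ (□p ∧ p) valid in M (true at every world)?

Let φ = (□p ∧ q) ∨ (□p ∧ p). Evaluate φ at each world:
  a (successors {b}): φ is true.
  b (successors ∅): φ is true.
  c (successors {a}): φ is false.
  d (successors ∅): φ is false.
Detail at c (counterexample):
  At c: □p ∧ q is false, □p ∧ p is false, so (□p ∧ q) ∨ (□p ∧ p) is false.
    At c: □p is false, q is true, so □p ∧ q is false.
      At c: □p requires p at every successor {a}.
        p fails at a, so □p is false at c.
    At c: □p is false, p is false, so □p ∧ p is false.
      At c: □p requires p at every successor {a}.
        p fails at a, so □p is false at c.

No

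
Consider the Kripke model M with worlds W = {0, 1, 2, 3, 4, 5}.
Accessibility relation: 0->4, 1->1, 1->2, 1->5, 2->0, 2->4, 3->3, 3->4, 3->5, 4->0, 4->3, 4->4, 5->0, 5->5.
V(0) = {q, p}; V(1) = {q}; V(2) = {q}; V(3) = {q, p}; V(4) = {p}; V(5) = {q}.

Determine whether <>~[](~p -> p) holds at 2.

Recall that []ψ holds at a world iff ψ holds at every accessible world, and <>ψ holds iff ψ holds at some accessible world.
At 2: <>~[](~p -> p) requires ~[](~p -> p) at some successor in {0, 4}.
  At 0: ~[](~p -> p) is false.
  At 4: ~[](~p -> p) is false.
So <>~[](~p -> p) is false at 2.

No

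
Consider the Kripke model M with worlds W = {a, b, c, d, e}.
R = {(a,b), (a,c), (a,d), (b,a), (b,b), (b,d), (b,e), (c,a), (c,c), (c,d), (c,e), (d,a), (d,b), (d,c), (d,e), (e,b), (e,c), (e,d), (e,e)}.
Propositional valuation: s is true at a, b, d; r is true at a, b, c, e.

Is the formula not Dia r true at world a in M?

No

Recall that Dia ψ holds at a world iff ψ holds at some accessible world.
At a: Dia r is true, so not Dia r is false.
  At a: Dia r requires r at some successor in {b, c, d}.
    r holds at b, so Dia r is true at a.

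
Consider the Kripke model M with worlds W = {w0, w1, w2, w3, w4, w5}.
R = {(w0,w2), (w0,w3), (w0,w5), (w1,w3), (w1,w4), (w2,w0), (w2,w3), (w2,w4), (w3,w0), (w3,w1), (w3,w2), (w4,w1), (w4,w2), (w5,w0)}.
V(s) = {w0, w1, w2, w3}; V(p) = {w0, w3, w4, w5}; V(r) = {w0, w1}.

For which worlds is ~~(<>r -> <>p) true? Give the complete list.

Recall that <>ψ holds at a world iff ψ holds at some accessible world.
Let φ = ~~(<>r -> <>p). Evaluate φ at each world:
  w0 (successors {w2, w3, w5}): φ is true.
  w1 (successors {w3, w4}): φ is true.
  w2 (successors {w0, w3, w4}): φ is true.
  w3 (successors {w0, w1, w2}): φ is true.
  w4 (successors {w1, w2}): φ is false.
  w5 (successors {w0}): φ is true.
For instance, at w3:
  At w3: ~(<>r -> <>p) is false, so ~~(<>r -> <>p) is true.
    At w3: <>r -> <>p is true, so ~(<>r -> <>p) is false.
      At w3: <>r is true, <>p is true, so <>r -> <>p is true.
Satisfying worlds: {w0, w1, w2, w3, w5}

w0, w1, w2, w3, w5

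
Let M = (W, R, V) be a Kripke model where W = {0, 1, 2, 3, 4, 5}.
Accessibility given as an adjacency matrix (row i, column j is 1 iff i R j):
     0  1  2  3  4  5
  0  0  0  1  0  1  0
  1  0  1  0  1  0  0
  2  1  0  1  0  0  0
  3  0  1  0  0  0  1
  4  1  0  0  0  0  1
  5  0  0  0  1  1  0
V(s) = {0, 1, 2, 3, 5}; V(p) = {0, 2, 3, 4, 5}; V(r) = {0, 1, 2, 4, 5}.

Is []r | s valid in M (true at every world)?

Recall that []ψ holds at a world iff ψ holds at every accessible world, and <>ψ holds iff ψ holds at some accessible world.
Let φ = []r | s. Evaluate φ at each world:
  0 (successors {2, 4}): φ is true.
  1 (successors {1, 3}): φ is true.
  2 (successors {0, 2}): φ is true.
  3 (successors {1, 5}): φ is true.
  4 (successors {0, 5}): φ is true.
  5 (successors {3, 4}): φ is true.
For instance, at 1:
  At 1: []r is false, s is true, so []r | s is true.
    At 1: []r requires r at every successor {1, 3}.
      r fails at 3, so []r is false at 1.

Yes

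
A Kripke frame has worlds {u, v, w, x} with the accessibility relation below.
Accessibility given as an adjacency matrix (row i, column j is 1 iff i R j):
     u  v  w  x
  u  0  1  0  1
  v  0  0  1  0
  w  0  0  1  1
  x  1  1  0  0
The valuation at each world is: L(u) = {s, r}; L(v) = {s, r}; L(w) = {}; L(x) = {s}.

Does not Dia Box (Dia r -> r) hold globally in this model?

Let φ = not Dia Box (Dia r -> r). Evaluate φ at each world:
  u (successors {v, x}): φ is false.
  v (successors {w}): φ is true.
  w (successors {w, x}): φ is false.
  x (successors {u, v}): φ is false.
Detail at u (counterexample):
  At u: Dia Box (Dia r -> r) is true, so not Dia Box (Dia r -> r) is false.
    At u: Dia Box (Dia r -> r) requires Box (Dia r -> r) at some successor in {v, x}.
      Box (Dia r -> r) holds at v, so Dia Box (Dia r -> r) is true at u.

No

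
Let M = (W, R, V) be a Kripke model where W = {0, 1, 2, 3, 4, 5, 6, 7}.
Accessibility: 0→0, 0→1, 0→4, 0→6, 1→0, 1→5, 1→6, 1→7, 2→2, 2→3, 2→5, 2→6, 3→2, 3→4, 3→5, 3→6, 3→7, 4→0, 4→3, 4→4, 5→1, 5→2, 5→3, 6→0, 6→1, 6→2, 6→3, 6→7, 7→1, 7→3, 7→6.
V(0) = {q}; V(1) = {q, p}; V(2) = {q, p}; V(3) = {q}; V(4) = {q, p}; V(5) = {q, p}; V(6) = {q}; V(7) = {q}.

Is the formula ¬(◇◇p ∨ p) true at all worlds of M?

No

Recall that ◇ψ holds at a world iff ψ holds at some accessible world.
Let φ = ¬(◇◇p ∨ p). Evaluate φ at each world:
  0 (successors {0, 1, 4, 6}): φ is false.
  1 (successors {0, 5, 6, 7}): φ is false.
  2 (successors {2, 3, 5, 6}): φ is false.
  3 (successors {2, 4, 5, 6, 7}): φ is false.
  4 (successors {0, 3, 4}): φ is false.
  5 (successors {1, 2, 3}): φ is false.
  6 (successors {0, 1, 2, 3, 7}): φ is false.
  7 (successors {1, 3, 6}): φ is false.
Detail at 0 (counterexample):
  At 0: ◇◇p ∨ p is true, so ¬(◇◇p ∨ p) is false.
    At 0: ◇◇p is true, p is false, so ◇◇p ∨ p is true.
      At 0: ◇◇p requires ◇p at some successor in {0, 1, 4, 6}.
        ◇p holds at 0, so ◇◇p is true at 0.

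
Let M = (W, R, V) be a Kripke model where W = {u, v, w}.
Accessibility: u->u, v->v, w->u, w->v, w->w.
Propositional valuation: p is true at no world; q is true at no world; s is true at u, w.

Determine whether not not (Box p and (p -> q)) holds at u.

At u: not (Box p and (p -> q)) is true, so not not (Box p and (p -> q)) is false.
  At u: Box p and (p -> q) is false, so not (Box p and (p -> q)) is true.
    At u: Box p is false, p -> q is true, so Box p and (p -> q) is false.
      At u: Box p requires p at every successor {u}.
        p fails at u, so Box p is false at u.

No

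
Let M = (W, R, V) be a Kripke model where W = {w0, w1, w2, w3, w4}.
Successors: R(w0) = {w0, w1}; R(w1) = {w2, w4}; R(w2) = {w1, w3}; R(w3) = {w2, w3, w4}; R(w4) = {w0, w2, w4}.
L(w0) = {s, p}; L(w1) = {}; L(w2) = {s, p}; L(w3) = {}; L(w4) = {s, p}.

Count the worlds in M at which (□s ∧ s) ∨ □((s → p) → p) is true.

Let φ = (□s ∧ s) ∨ □((s → p) → p). Evaluate φ at each world:
  w0 (successors {w0, w1}): φ is false.
  w1 (successors {w2, w4}): φ is true.
  w2 (successors {w1, w3}): φ is false.
  w3 (successors {w2, w3, w4}): φ is false.
  w4 (successors {w0, w2, w4}): φ is true.
For instance, at w3:
  At w3: □s ∧ s is false, □((s → p) → p) is false, so (□s ∧ s) ∨ □((s → p) → p) is false.
    At w3: □s is false, s is false, so □s ∧ s is false.
      At w3: □s requires s at every successor {w2, w3, w4}.
        s fails at w3, so □s is false at w3.
    At w3: □((s → p) → p) requires (s → p) → p at every successor {w2, w3, w4}.
      (s → p) → p fails at w3, so □((s → p) → p) is false at w3.
Satisfying worlds: {w1, w4}

2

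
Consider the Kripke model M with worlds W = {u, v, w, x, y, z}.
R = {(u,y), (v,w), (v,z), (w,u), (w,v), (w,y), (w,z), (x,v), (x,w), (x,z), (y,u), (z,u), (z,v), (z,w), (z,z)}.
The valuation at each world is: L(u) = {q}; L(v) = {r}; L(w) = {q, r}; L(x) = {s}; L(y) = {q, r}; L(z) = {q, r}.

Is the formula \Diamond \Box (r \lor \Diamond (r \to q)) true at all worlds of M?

Let φ = \Diamond \Box (r \lor \Diamond (r \to q)). Evaluate φ at each world:
  u (successors {y}): φ is true.
  v (successors {w, z}): φ is true.
  w (successors {u, v, y, z}): φ is true.
  x (successors {v, w, z}): φ is true.
  y (successors {u}): φ is true.
  z (successors {u, v, w, z}): φ is true.
For instance, at x:
  At x: \Diamond \Box (r \lor \Diamond (r \to q)) requires \Box (r \lor \Diamond (r \to q)) at some successor in {v, w, z}.
    \Box (r \lor \Diamond (r \to q)) holds at v, so \Diamond \Box (r \lor \Diamond (r \to q)) is true at x.
      At v: \Box (r \lor \Diamond (r \to q)) requires r \lor \Diamond (r \to q) at every successor {w, z}.
        At w: r \lor \Diamond (r \to q) is true.
        At z: r \lor \Diamond (r \to q) is true.
      So \Box (r \lor \Diamond (r \to q)) is true at v.

Yes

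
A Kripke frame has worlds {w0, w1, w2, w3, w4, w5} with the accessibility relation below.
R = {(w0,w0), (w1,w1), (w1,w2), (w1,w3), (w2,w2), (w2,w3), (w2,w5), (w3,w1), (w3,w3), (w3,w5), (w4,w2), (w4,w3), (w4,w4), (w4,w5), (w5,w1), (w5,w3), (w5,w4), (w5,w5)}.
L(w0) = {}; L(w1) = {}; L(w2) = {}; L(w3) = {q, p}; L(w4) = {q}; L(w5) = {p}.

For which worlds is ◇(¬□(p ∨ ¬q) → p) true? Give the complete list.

w0, w1, w2, w3, w4, w5

Recall that □ψ holds at a world iff ψ holds at every accessible world, and ◇ψ holds iff ψ holds at some accessible world.
Let φ = ◇(¬□(p ∨ ¬q) → p). Evaluate φ at each world:
  w0 (successors {w0}): φ is true.
  w1 (successors {w1, w2, w3}): φ is true.
  w2 (successors {w2, w3, w5}): φ is true.
  w3 (successors {w1, w3, w5}): φ is true.
  w4 (successors {w2, w3, w4, w5}): φ is true.
  w5 (successors {w1, w3, w4, w5}): φ is true.
For instance, at w1:
  At w1: ◇(¬□(p ∨ ¬q) → p) requires ¬□(p ∨ ¬q) → p at some successor in {w1, w2, w3}.
    ¬□(p ∨ ¬q) → p holds at w1, so ◇(¬□(p ∨ ¬q) → p) is true at w1.
      At w1: ¬□(p ∨ ¬q) is false, p is false, so ¬□(p ∨ ¬q) → p is true.
Satisfying worlds: {w0, w1, w2, w3, w4, w5}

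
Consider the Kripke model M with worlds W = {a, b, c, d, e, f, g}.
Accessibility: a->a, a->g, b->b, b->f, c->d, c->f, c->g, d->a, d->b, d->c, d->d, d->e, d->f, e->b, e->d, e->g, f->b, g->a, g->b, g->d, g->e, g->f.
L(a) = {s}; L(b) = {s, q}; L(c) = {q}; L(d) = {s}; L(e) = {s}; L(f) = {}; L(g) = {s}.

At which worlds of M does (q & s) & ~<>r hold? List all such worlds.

Recall that <>ψ holds at a world iff ψ holds at some accessible world.
Let φ = (q & s) & ~<>r. Evaluate φ at each world:
  a (successors {a, g}): φ is false.
  b (successors {b, f}): φ is true.
  c (successors {d, f, g}): φ is false.
  d (successors {a, b, c, d, e, f}): φ is false.
  e (successors {b, d, g}): φ is false.
  f (successors {b}): φ is false.
  g (successors {a, b, d, e, f}): φ is false.
For instance, at e:
  At e: q & s is false, ~<>r is true, so (q & s) & ~<>r is false.
    At e: <>r is false, so ~<>r is true.
      At e: <>r requires r at some successor in {b, d, g}.
        At b: r is false.
        At d: r is false.
        At g: r is false.
      So <>r is false at e.
Satisfying worlds: {b}

b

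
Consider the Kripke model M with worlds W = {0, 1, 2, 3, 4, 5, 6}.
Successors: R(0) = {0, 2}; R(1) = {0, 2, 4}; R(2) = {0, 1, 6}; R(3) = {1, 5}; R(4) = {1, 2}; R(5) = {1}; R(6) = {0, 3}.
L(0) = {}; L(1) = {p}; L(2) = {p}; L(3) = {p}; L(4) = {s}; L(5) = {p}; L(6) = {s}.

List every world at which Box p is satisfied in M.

Let φ = Box p. Evaluate φ at each world:
  0 (successors {0, 2}): φ is false.
  1 (successors {0, 2, 4}): φ is false.
  2 (successors {0, 1, 6}): φ is false.
  3 (successors {1, 5}): φ is true.
  4 (successors {1, 2}): φ is true.
  5 (successors {1}): φ is true.
  6 (successors {0, 3}): φ is false.
For instance, at 0:
  At 0: Box p requires p at every successor {0, 2}.
    p fails at 0, so Box p is false at 0.
Satisfying worlds: {3, 4, 5}

3, 4, 5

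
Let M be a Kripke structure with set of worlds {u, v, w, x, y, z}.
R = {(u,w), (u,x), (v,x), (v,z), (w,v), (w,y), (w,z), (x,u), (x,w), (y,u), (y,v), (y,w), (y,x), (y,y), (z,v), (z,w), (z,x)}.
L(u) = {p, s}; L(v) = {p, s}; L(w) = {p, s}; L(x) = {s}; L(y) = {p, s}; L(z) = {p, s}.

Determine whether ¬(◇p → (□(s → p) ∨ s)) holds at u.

No

At u: ◇p → (□(s → p) ∨ s) is true, so ¬(◇p → (□(s → p) ∨ s)) is false.
  At u: ◇p is true, □(s → p) ∨ s is true, so ◇p → (□(s → p) ∨ s) is true.
    At u: ◇p requires p at some successor in {w, x}.
      p holds at w, so ◇p is true at u.
    At u: □(s → p) is false, s is true, so □(s → p) ∨ s is true.
      At u: □(s → p) requires s → p at every successor {w, x}.
        s → p fails at x, so □(s → p) is false at u.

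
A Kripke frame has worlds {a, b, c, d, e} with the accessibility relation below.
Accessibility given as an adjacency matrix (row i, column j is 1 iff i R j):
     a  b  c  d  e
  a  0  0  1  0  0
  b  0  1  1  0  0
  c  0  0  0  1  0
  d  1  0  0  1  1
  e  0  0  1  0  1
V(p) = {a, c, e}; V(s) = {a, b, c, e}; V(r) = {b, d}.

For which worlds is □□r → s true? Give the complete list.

a, b, c, d, e

Recall that □ψ holds at a world iff ψ holds at every accessible world, and ◇ψ holds iff ψ holds at some accessible world.
Let φ = □□r → s. Evaluate φ at each world:
  a (successors {c}): φ is true.
  b (successors {b, c}): φ is true.
  c (successors {d}): φ is true.
  d (successors {a, d, e}): φ is true.
  e (successors {c, e}): φ is true.
For instance, at a:
  At a: □□r is true, s is true, so □□r → s is true.
    At a: □□r requires □r at every successor {c}.
      At c: □r is true.
    So □□r is true at a.
Satisfying worlds: {a, b, c, d, e}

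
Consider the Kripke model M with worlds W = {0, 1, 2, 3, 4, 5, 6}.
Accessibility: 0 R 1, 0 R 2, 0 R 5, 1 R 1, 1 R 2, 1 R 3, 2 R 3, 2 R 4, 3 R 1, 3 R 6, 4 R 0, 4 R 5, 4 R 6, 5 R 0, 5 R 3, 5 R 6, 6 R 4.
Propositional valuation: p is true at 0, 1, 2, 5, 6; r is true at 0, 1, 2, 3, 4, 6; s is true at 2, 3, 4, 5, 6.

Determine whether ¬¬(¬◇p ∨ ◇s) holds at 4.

Yes

Recall that ◇ψ holds at a world iff ψ holds at some accessible world.
At 4: ¬(¬◇p ∨ ◇s) is false, so ¬¬(¬◇p ∨ ◇s) is true.
  At 4: ¬◇p ∨ ◇s is true, so ¬(¬◇p ∨ ◇s) is false.
    At 4: ¬◇p is false, ◇s is true, so ¬◇p ∨ ◇s is true.
      At 4: ◇p is true, so ¬◇p is false.
      At 4: ◇s requires s at some successor in {0, 5, 6}.
        s holds at 5, so ◇s is true at 4.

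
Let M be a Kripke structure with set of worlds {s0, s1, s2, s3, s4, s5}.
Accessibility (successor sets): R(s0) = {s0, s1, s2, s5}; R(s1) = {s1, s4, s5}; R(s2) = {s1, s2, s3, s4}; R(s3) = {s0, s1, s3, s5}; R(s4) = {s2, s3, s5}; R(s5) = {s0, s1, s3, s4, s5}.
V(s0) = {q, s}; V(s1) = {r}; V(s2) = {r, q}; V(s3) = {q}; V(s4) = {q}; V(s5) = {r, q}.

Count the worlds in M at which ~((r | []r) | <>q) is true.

0

Let φ = ~((r | []r) | <>q). Evaluate φ at each world:
  s0 (successors {s0, s1, s2, s5}): φ is false.
  s1 (successors {s1, s4, s5}): φ is false.
  s2 (successors {s1, s2, s3, s4}): φ is false.
  s3 (successors {s0, s1, s3, s5}): φ is false.
  s4 (successors {s2, s3, s5}): φ is false.
  s5 (successors {s0, s1, s3, s4, s5}): φ is false.
For instance, at s4:
  At s4: (r | []r) | <>q is true, so ~((r | []r) | <>q) is false.
    At s4: r | []r is false, <>q is true, so (r | []r) | <>q is true.
      At s4: r is false, []r is false, so r | []r is false.
      At s4: <>q requires q at some successor in {s2, s3, s5}.
        q holds at s2, so <>q is true at s4.
Satisfying worlds: none.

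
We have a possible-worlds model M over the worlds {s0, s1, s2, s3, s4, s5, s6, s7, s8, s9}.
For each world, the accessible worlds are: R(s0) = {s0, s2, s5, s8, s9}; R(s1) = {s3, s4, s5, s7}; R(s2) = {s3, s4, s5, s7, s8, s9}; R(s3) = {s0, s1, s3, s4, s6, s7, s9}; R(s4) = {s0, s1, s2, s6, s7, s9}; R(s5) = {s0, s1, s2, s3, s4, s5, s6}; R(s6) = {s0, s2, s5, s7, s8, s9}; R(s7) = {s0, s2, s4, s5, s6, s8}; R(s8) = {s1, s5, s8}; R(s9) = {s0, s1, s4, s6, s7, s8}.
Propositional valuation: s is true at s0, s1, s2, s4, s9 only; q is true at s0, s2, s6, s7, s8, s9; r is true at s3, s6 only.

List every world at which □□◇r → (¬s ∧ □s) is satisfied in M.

Recall that □ψ holds at a world iff ψ holds at every accessible world, and ◇ψ holds iff ψ holds at some accessible world.
Let φ = □□◇r → (¬s ∧ □s). Evaluate φ at each world:
  s0 (successors {s0, s2, s5, s8, s9}): φ is true.
  s1 (successors {s3, s4, s5, s7}): φ is true.
  s2 (successors {s3, s4, s5, s7, s8, s9}): φ is true.
  s3 (successors {s0, s1, s3, s4, s6, s7, s9}): φ is true.
  s4 (successors {s0, s1, s2, s6, s7, s9}): φ is true.
  s5 (successors {s0, s1, s2, s3, s4, s5, s6}): φ is true.
  s6 (successors {s0, s2, s5, s7, s8, s9}): φ is true.
  s7 (successors {s0, s2, s4, s5, s6, s8}): φ is true.
  s8 (successors {s1, s5, s8}): φ is true.
  s9 (successors {s0, s1, s4, s6, s7, s8}): φ is true.
For instance, at s4:
  At s4: □□◇r is false, ¬s ∧ □s is false, so □□◇r → (¬s ∧ □s) is true.
    At s4: □□◇r requires □◇r at every successor {s0, s1, s2, s6, s7, s9}.
      □◇r fails at s0, so □□◇r is false at s4.
    At s4: ¬s is false, □s is false, so ¬s ∧ □s is false.
      At s4: □s requires s at every successor {s0, s1, s2, s6, s7, s9}.
        s fails at s6, so □s is false at s4.
Satisfying worlds: {s0, s1, s2, s3, s4, s5, s6, s7, s8, s9}

s0, s1, s2, s3, s4, s5, s6, s7, s8, s9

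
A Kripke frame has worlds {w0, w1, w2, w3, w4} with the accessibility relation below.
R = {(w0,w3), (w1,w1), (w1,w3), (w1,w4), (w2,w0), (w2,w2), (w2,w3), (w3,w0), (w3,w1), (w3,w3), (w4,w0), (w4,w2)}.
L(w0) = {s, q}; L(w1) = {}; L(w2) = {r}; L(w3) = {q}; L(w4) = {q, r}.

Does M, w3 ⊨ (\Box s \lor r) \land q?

Recall that \Box ψ holds at a world iff ψ holds at every accessible world, and \Diamond ψ holds iff ψ holds at some accessible world.
At w3: \Box s \lor r is false, q is true, so (\Box s \lor r) \land q is false.
  At w3: \Box s is false, r is false, so \Box s \lor r is false.
    At w3: \Box s requires s at every successor {w0, w1, w3}.
      s fails at w1, so \Box s is false at w3.

No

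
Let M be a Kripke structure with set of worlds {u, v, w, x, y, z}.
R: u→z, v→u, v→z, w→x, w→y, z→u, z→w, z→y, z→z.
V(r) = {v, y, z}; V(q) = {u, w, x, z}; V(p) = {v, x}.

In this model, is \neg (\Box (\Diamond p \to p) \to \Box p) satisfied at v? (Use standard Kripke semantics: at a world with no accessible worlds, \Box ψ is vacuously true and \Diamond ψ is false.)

At v: \Box (\Diamond p \to p) \to \Box p is false, so \neg (\Box (\Diamond p \to p) \to \Box p) is true.
  At v: \Box (\Diamond p \to p) is true, \Box p is false, so \Box (\Diamond p \to p) \to \Box p is false.
    At v: \Box (\Diamond p \to p) requires \Diamond p \to p at every successor {u, z}.
      At u: \Diamond p \to p is true.
      At z: \Diamond p \to p is true.
    So \Box (\Diamond p \to p) is true at v.
    At v: \Box p requires p at every successor {u, z}.
      p fails at u, so \Box p is false at v.

Yes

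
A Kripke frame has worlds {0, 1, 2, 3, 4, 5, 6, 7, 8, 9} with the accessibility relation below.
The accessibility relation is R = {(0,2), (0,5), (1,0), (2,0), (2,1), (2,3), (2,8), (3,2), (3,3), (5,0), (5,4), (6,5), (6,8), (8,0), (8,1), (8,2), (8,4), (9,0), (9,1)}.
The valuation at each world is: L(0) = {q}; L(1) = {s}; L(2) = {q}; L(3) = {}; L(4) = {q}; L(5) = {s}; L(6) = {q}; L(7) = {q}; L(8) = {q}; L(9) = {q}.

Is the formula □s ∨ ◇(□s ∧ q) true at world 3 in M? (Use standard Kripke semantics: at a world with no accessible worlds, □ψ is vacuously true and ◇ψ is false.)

At 3: □s is false, ◇(□s ∧ q) is false, so □s ∨ ◇(□s ∧ q) is false.
  At 3: □s requires s at every successor {2, 3}.
    s fails at 2, so □s is false at 3.
  At 3: ◇(□s ∧ q) requires □s ∧ q at some successor in {2, 3}.
    At 2: □s ∧ q is false.
    At 3: □s ∧ q is false.
  So ◇(□s ∧ q) is false at 3.

No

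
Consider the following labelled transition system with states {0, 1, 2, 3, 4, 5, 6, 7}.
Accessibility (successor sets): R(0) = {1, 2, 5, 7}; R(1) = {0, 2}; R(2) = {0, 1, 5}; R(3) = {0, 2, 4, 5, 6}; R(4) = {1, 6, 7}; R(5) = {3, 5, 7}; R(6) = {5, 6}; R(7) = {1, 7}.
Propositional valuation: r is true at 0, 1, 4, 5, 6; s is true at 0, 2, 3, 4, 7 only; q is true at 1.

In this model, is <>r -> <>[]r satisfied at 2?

Recall that []ψ holds at a world iff ψ holds at every accessible world, and <>ψ holds iff ψ holds at some accessible world.
At 2: <>r is true, <>[]r is false, so <>r -> <>[]r is false.
  At 2: <>r requires r at some successor in {0, 1, 5}.
    r holds at 0, so <>r is true at 2.
  At 2: <>[]r requires []r at some successor in {0, 1, 5}.
    At 0: []r is false.
    At 1: []r is false.
    At 5: []r is false.
  So <>[]r is false at 2.

No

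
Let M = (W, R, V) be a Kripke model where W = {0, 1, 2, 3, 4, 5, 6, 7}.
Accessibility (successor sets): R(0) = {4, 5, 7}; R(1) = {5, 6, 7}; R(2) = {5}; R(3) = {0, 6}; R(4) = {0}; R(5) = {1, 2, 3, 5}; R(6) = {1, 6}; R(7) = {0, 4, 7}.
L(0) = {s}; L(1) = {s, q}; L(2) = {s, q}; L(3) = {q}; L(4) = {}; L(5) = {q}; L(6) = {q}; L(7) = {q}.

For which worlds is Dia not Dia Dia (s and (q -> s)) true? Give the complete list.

Let φ = Dia not Dia Dia (s and (q -> s)). Evaluate φ at each world:
  0 (successors {4, 5, 7}): φ is true.
  1 (successors {5, 6, 7}): φ is false.
  2 (successors {5}): φ is false.
  3 (successors {0, 6}): φ is false.
  4 (successors {0}): φ is false.
  5 (successors {1, 2, 3, 5}): φ is false.
  6 (successors {1, 6}): φ is false.
  7 (successors {0, 4, 7}): φ is true.
For instance, at 2:
  At 2: Dia not Dia Dia (s and (q -> s)) requires not Dia Dia (s and (q -> s)) at some successor in {5}.
    At 5: not Dia Dia (s and (q -> s)) is false.
  So Dia not Dia Dia (s and (q -> s)) is false at 2.
Satisfying worlds: {0, 7}

0, 7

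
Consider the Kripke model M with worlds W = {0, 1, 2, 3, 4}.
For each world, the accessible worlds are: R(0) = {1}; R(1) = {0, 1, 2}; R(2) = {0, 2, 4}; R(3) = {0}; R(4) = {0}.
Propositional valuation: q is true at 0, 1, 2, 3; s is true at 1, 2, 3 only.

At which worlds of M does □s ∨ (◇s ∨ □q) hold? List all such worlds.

0, 1, 2, 3, 4

Recall that □ψ holds at a world iff ψ holds at every accessible world, and ◇ψ holds iff ψ holds at some accessible world.
Let φ = □s ∨ (◇s ∨ □q). Evaluate φ at each world:
  0 (successors {1}): φ is true.
  1 (successors {0, 1, 2}): φ is true.
  2 (successors {0, 2, 4}): φ is true.
  3 (successors {0}): φ is true.
  4 (successors {0}): φ is true.
For instance, at 3:
  At 3: □s is false, ◇s ∨ □q is true, so □s ∨ (◇s ∨ □q) is true.
    At 3: □s requires s at every successor {0}.
      s fails at 0, so □s is false at 3.
    At 3: ◇s is false, □q is true, so ◇s ∨ □q is true.
      At 3: ◇s requires s at some successor in {0}.
        At 0: s is false.
      So ◇s is false at 3.
      At 3: □q requires q at every successor {0}.
        At 0: q is true.
      So □q is true at 3.
Satisfying worlds: {0, 1, 2, 3, 4}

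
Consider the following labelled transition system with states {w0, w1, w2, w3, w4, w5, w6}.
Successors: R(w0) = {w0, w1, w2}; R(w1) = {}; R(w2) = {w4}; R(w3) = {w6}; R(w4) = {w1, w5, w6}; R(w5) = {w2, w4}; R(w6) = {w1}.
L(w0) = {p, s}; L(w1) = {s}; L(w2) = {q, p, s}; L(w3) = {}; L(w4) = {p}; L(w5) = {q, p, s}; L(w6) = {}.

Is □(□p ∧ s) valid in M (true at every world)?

No

Let φ = □(□p ∧ s). Evaluate φ at each world:
  w0 (successors {w0, w1, w2}): φ is false.
  w1 (successors ∅): φ is true.
  w2 (successors {w4}): φ is false.
  w3 (successors {w6}): φ is false.
  w4 (successors {w1, w5, w6}): φ is false.
  w5 (successors {w2, w4}): φ is false.
  w6 (successors {w1}): φ is true.
Detail at w0 (counterexample):
  At w0: □(□p ∧ s) requires □p ∧ s at every successor {w0, w1, w2}.
    □p ∧ s fails at w0, so □(□p ∧ s) is false at w0.
      At w0: □p is false, s is true, so □p ∧ s is false.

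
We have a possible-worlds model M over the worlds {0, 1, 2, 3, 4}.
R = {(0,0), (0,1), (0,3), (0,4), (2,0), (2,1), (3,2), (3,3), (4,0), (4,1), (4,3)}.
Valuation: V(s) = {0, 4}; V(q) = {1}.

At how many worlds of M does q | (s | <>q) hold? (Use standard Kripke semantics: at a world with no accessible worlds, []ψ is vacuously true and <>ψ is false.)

Let φ = q | (s | <>q). Evaluate φ at each world:
  0 (successors {0, 1, 3, 4}): φ is true.
  1 (successors ∅): φ is true.
  2 (successors {0, 1}): φ is true.
  3 (successors {2, 3}): φ is false.
  4 (successors {0, 1, 3}): φ is true.
For instance, at 3:
  At 3: q is false, s | <>q is false, so q | (s | <>q) is false.
    At 3: s is false, <>q is false, so s | <>q is false.
      At 3: <>q requires q at some successor in {2, 3}.
        At 2: q is false.
        At 3: q is false.
      So <>q is false at 3.
Satisfying worlds: {0, 1, 2, 4}

4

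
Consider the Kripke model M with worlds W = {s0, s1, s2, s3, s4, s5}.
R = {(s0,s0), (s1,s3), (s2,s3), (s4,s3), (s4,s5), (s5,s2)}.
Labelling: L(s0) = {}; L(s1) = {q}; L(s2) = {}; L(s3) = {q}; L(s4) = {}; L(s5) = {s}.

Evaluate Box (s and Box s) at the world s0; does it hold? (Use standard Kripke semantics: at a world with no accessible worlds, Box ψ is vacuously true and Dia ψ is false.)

No

Recall that Box ψ holds at a world iff ψ holds at every accessible world, and Dia ψ holds iff ψ holds at some accessible world.
At s0: Box (s and Box s) requires s and Box s at every successor {s0}.
  s and Box s fails at s0, so Box (s and Box s) is false at s0.
    At s0: s is false, Box s is false, so s and Box s is false.
      At s0: Box s requires s at every successor {s0}.
        s fails at s0, so Box s is false at s0.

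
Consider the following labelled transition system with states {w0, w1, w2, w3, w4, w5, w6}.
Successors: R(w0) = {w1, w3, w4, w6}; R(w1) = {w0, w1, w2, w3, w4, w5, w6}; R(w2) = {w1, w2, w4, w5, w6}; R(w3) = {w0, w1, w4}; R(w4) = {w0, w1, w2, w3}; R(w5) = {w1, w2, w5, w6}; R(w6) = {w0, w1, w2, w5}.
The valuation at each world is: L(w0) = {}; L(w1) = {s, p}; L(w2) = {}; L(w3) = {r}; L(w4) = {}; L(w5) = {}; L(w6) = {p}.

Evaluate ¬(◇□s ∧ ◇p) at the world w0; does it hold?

At w0: ◇□s ∧ ◇p is false, so ¬(◇□s ∧ ◇p) is true.
  At w0: ◇□s is false, ◇p is true, so ◇□s ∧ ◇p is false.
    At w0: ◇□s requires □s at some successor in {w1, w3, w4, w6}.
      At w1: □s is false.
      At w3: □s is false.
      At w4: □s is false.
      At w6: □s is false.
    So ◇□s is false at w0.
    At w0: ◇p requires p at some successor in {w1, w3, w4, w6}.
      p holds at w1, so ◇p is true at w0.

Yes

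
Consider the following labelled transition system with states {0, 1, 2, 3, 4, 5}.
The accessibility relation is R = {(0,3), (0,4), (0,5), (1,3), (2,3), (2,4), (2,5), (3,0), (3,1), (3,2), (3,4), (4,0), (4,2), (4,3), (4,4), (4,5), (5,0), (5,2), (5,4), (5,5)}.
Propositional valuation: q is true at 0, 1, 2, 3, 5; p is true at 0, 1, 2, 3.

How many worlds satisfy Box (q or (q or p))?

Let φ = Box (q or (q or p)). Evaluate φ at each world:
  0 (successors {3, 4, 5}): φ is false.
  1 (successors {3}): φ is true.
  2 (successors {3, 4, 5}): φ is false.
  3 (successors {0, 1, 2, 4}): φ is false.
  4 (successors {0, 2, 3, 4, 5}): φ is false.
  5 (successors {0, 2, 4, 5}): φ is false.
For instance, at 0:
  At 0: Box (q or (q or p)) requires q or (q or p) at every successor {3, 4, 5}.
    q or (q or p) fails at 4, so Box (q or (q or p)) is false at 0.
Satisfying worlds: {1}

1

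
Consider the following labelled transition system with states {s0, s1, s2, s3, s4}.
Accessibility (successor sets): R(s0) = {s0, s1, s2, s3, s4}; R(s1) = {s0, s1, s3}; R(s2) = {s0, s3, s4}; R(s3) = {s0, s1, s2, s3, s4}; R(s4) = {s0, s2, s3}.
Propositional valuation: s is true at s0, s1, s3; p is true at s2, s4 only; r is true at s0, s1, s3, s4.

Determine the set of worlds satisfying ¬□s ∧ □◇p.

Let φ = ¬□s ∧ □◇p. Evaluate φ at each world:
  s0 (successors {s0, s1, s2, s3, s4}): φ is false.
  s1 (successors {s0, s1, s3}): φ is false.
  s2 (successors {s0, s3, s4}): φ is true.
  s3 (successors {s0, s1, s2, s3, s4}): φ is false.
  s4 (successors {s0, s2, s3}): φ is true.
For instance, at s1:
  At s1: ¬□s is false, □◇p is false, so ¬□s ∧ □◇p is false.
    At s1: □s is true, so ¬□s is false.
      At s1: □s requires s at every successor {s0, s1, s3}.
        At s0: s is true.
        At s1: s is true.
        At s3: s is true.
      So □s is true at s1.
    At s1: □◇p requires ◇p at every successor {s0, s1, s3}.
      ◇p fails at s1, so □◇p is false at s1.
Satisfying worlds: {s2, s4}

s2, s4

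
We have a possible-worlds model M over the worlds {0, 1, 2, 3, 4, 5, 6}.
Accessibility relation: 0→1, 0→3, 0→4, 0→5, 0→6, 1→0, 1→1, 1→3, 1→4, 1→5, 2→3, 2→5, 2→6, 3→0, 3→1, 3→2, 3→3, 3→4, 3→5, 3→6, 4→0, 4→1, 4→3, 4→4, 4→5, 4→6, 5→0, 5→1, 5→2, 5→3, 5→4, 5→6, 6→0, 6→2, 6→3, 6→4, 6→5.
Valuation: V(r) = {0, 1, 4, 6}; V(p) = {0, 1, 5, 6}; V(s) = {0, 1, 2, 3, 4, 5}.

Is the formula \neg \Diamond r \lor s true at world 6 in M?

No

Recall that \Diamond ψ holds at a world iff ψ holds at some accessible world.
At 6: \neg \Diamond r is false, s is false, so \neg \Diamond r \lor s is false.
  At 6: \Diamond r is true, so \neg \Diamond r is false.
    At 6: \Diamond r requires r at some successor in {0, 2, 3, 4, 5}.
      r holds at 0, so \Diamond r is true at 6.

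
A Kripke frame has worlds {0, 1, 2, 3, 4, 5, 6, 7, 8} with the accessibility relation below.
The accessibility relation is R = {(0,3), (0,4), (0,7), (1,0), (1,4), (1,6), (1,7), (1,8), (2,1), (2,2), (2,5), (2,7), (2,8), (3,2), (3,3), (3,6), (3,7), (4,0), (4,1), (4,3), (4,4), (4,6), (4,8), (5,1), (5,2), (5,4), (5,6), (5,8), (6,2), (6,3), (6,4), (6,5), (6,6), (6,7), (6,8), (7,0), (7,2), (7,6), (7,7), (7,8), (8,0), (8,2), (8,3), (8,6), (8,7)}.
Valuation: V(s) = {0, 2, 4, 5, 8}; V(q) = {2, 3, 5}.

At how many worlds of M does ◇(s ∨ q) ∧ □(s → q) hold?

1

Recall that □ψ holds at a world iff ψ holds at every accessible world, and ◇ψ holds iff ψ holds at some accessible world.
Let φ = ◇(s ∨ q) ∧ □(s → q). Evaluate φ at each world:
  0 (successors {3, 4, 7}): φ is false.
  1 (successors {0, 4, 6, 7, 8}): φ is false.
  2 (successors {1, 2, 5, 7, 8}): φ is false.
  3 (successors {2, 3, 6, 7}): φ is true.
  4 (successors {0, 1, 3, 4, 6, 8}): φ is false.
  5 (successors {1, 2, 4, 6, 8}): φ is false.
  6 (successors {2, 3, 4, 5, 6, 7, 8}): φ is false.
  7 (successors {0, 2, 6, 7, 8}): φ is false.
  8 (successors {0, 2, 3, 6, 7}): φ is false.
For instance, at 2:
  At 2: ◇(s ∨ q) is true, □(s → q) is false, so ◇(s ∨ q) ∧ □(s → q) is false.
    At 2: ◇(s ∨ q) requires s ∨ q at some successor in {1, 2, 5, 7, 8}.
      s ∨ q holds at 2, so ◇(s ∨ q) is true at 2.
    At 2: □(s → q) requires s → q at every successor {1, 2, 5, 7, 8}.
      s → q fails at 8, so □(s → q) is false at 2.
Satisfying worlds: {3}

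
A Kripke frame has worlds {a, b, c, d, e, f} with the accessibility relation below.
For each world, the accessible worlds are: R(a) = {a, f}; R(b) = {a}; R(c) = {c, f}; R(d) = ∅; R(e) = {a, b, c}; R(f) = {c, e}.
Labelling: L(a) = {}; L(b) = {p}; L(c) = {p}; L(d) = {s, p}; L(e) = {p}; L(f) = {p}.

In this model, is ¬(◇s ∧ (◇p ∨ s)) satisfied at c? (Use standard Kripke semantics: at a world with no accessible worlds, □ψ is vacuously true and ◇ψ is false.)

Yes

At c: ◇s ∧ (◇p ∨ s) is false, so ¬(◇s ∧ (◇p ∨ s)) is true.
  At c: ◇s is false, ◇p ∨ s is true, so ◇s ∧ (◇p ∨ s) is false.
    At c: ◇s requires s at some successor in {c, f}.
      At c: s is false.
      At f: s is false.
    So ◇s is false at c.
    At c: ◇p is true, s is false, so ◇p ∨ s is true.
      At c: ◇p requires p at some successor in {c, f}.
        p holds at c, so ◇p is true at c.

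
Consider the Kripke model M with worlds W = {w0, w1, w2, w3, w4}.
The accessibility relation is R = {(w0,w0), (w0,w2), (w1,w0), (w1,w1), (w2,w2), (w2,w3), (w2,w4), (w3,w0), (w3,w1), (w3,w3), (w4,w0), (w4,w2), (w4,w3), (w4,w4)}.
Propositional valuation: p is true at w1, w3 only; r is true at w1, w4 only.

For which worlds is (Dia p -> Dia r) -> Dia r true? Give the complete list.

w1, w2, w3, w4

Recall that Dia ψ holds at a world iff ψ holds at some accessible world.
Let φ = (Dia p -> Dia r) -> Dia r. Evaluate φ at each world:
  w0 (successors {w0, w2}): φ is false.
  w1 (successors {w0, w1}): φ is true.
  w2 (successors {w2, w3, w4}): φ is true.
  w3 (successors {w0, w1, w3}): φ is true.
  w4 (successors {w0, w2, w3, w4}): φ is true.
For instance, at w0:
  At w0: Dia p -> Dia r is true, Dia r is false, so (Dia p -> Dia r) -> Dia r is false.
    At w0: Dia p is false, Dia r is false, so Dia p -> Dia r is true.
      At w0: Dia p requires p at some successor in {w0, w2}.
        At w0: p is false.
        At w2: p is false.
      So Dia p is false at w0.
      At w0: Dia r requires r at some successor in {w0, w2}.
        At w0: r is false.
        At w2: r is false.
      So Dia r is false at w0.
    At w0: Dia r requires r at some successor in {w0, w2}.
      At w0: r is false.
      At w2: r is false.
    So Dia r is false at w0.
Satisfying worlds: {w1, w2, w3, w4}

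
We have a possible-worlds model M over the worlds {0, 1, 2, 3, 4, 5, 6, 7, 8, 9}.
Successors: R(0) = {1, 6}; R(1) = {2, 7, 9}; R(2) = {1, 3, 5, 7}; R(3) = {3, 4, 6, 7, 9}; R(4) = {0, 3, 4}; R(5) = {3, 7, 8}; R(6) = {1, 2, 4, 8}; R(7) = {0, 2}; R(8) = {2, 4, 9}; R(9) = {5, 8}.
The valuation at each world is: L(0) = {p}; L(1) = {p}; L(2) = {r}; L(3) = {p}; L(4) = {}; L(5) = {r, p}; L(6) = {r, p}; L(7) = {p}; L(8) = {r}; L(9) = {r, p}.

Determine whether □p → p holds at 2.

At 2: □p is true, p is false, so □p → p is false.
  At 2: □p requires p at every successor {1, 3, 5, 7}.
    At 1: p is true.
    At 3: p is true.
    At 5: p is true.
    At 7: p is true.
  So □p is true at 2.

No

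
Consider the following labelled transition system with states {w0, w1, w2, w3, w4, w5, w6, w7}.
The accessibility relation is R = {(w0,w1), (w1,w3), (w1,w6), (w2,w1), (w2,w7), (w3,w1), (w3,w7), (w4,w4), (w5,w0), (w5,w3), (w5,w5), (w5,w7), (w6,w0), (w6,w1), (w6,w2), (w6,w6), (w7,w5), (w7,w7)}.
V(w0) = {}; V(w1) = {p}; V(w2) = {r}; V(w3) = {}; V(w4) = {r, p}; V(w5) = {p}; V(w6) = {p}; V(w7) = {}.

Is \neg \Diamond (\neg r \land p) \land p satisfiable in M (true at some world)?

Yes

Let φ = \neg \Diamond (\neg r \land p) \land p. Evaluate φ at each world:
  w0 (successors {w1}): φ is false.
  w1 (successors {w3, w6}): φ is false.
  w2 (successors {w1, w7}): φ is false.
  w3 (successors {w1, w7}): φ is false.
  w4 (successors {w4}): φ is true.
  w5 (successors {w0, w3, w5, w7}): φ is false.
  w6 (successors {w0, w1, w2, w6}): φ is false.
  w7 (successors {w5, w7}): φ is false.
Detail at w4 (witness):
  At w4: \neg \Diamond (\neg r \land p) is true, p is true, so \neg \Diamond (\neg r \land p) \land p is true.
    At w4: \Diamond (\neg r \land p) is false, so \neg \Diamond (\neg r \land p) is true.
      At w4: \Diamond (\neg r \land p) requires \neg r \land p at some successor in {w4}.
        At w4: \neg r \land p is false.
      So \Diamond (\neg r \land p) is false at w4.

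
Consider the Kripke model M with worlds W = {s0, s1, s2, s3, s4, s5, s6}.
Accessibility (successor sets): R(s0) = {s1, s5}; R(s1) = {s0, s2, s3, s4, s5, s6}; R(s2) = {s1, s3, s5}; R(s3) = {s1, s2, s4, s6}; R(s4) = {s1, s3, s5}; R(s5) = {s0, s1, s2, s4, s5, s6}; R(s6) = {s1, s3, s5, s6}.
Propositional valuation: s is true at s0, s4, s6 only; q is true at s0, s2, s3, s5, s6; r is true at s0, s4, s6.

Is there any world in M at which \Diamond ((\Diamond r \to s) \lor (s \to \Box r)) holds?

Recall that \Box ψ holds at a world iff ψ holds at every accessible world, and \Diamond ψ holds iff ψ holds at some accessible world.
Let φ = \Diamond ((\Diamond r \to s) \lor (s \to \Box r)). Evaluate φ at each world:
  s0 (successors {s1, s5}): φ is true.
  s1 (successors {s0, s2, s3, s4, s5, s6}): φ is true.
  s2 (successors {s1, s3, s5}): φ is true.
  s3 (successors {s1, s2, s4, s6}): φ is true.
  s4 (successors {s1, s3, s5}): φ is true.
  s5 (successors {s0, s1, s2, s4, s5, s6}): φ is true.
  s6 (successors {s1, s3, s5, s6}): φ is true.
Detail at s0 (witness):
  At s0: \Diamond ((\Diamond r \to s) \lor (s \to \Box r)) requires (\Diamond r \to s) \lor (s \to \Box r) at some successor in {s1, s5}.
    (\Diamond r \to s) \lor (s \to \Box r) holds at s1, so \Diamond ((\Diamond r \to s) \lor (s \to \Box r)) is true at s0.
      At s1: \Diamond r \to s is false, s \to \Box r is true, so (\Diamond r \to s) \lor (s \to \Box r) is true.

Yes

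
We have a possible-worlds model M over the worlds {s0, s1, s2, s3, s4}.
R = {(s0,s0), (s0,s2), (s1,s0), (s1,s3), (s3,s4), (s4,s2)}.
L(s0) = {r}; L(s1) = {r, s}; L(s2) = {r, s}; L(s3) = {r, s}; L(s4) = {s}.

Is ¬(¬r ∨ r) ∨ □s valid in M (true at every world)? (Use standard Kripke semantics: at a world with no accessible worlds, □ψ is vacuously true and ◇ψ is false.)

No

Let φ = ¬(¬r ∨ r) ∨ □s. Evaluate φ at each world:
  s0 (successors {s0, s2}): φ is false.
  s1 (successors {s0, s3}): φ is false.
  s2 (successors ∅): φ is true.
  s3 (successors {s4}): φ is true.
  s4 (successors {s2}): φ is true.
Detail at s0 (counterexample):
  At s0: ¬(¬r ∨ r) is false, □s is false, so ¬(¬r ∨ r) ∨ □s is false.
    At s0: □s requires s at every successor {s0, s2}.
      s fails at s0, so □s is false at s0.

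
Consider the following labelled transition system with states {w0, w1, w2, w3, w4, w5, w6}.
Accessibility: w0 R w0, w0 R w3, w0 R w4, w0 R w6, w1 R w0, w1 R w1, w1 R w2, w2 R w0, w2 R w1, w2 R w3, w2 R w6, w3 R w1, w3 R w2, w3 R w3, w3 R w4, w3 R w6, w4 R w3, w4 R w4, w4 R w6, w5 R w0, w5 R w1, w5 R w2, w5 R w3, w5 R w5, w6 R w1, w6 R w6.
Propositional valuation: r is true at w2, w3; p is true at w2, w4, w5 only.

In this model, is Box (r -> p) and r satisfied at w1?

No

At w1: Box (r -> p) is true, r is false, so Box (r -> p) and r is false.
  At w1: Box (r -> p) requires r -> p at every successor {w0, w1, w2}.
    At w0: r -> p is true.
    At w1: r -> p is true.
    At w2: r -> p is true.
  So Box (r -> p) is true at w1.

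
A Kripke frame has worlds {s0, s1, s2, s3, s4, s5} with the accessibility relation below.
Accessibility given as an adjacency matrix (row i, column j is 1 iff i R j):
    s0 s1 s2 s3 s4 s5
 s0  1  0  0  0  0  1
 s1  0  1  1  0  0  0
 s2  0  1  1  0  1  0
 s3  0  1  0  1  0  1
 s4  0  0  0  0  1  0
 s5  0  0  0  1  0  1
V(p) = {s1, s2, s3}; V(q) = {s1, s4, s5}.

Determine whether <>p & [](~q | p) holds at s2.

No

At s2: <>p is true, [](~q | p) is false, so <>p & [](~q | p) is false.
  At s2: <>p requires p at some successor in {s1, s2, s4}.
    p holds at s1, so <>p is true at s2.
  At s2: [](~q | p) requires ~q | p at every successor {s1, s2, s4}.
    ~q | p fails at s4, so [](~q | p) is false at s2.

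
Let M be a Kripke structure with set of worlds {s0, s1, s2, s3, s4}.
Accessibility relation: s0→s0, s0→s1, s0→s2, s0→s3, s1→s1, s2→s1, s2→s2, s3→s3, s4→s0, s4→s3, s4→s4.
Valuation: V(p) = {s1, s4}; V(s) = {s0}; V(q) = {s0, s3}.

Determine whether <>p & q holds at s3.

No

At s3: <>p is false, q is true, so <>p & q is false.
  At s3: <>p requires p at some successor in {s3}.
    At s3: p is false.
  So <>p is false at s3.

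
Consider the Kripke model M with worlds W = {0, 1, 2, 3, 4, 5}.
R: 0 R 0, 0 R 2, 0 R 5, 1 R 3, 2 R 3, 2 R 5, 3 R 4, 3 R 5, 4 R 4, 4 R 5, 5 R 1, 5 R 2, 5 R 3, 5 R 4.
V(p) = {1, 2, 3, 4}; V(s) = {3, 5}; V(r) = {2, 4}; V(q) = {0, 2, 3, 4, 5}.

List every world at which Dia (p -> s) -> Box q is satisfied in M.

0, 1, 2, 3, 4

Let φ = Dia (p -> s) -> Box q. Evaluate φ at each world:
  0 (successors {0, 2, 5}): φ is true.
  1 (successors {3}): φ is true.
  2 (successors {3, 5}): φ is true.
  3 (successors {4, 5}): φ is true.
  4 (successors {4, 5}): φ is true.
  5 (successors {1, 2, 3, 4}): φ is false.
For instance, at 3:
  At 3: Dia (p -> s) is true, Box q is true, so Dia (p -> s) -> Box q is true.
    At 3: Dia (p -> s) requires p -> s at some successor in {4, 5}.
      p -> s holds at 5, so Dia (p -> s) is true at 3.
    At 3: Box q requires q at every successor {4, 5}.
      At 4: q is true.
      At 5: q is true.
    So Box q is true at 3.
Satisfying worlds: {0, 1, 2, 3, 4}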